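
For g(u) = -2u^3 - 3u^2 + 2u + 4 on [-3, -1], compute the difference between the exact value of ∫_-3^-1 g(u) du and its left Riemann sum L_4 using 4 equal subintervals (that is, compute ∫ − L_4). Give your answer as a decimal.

Exact integral: ∫_-3^-1 g(u) du = 14.
L_4 = 20.75.
Error = 14 − 20.75 = -6.75.

-6.75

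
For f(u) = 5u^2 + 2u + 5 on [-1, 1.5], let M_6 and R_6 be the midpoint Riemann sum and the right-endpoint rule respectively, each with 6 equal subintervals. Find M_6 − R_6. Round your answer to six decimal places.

-2.886285

M_6 ≈ 20.86082176.
R_6 ≈ 23.74710648.
M_6 − R_6 ≈ -2.886285.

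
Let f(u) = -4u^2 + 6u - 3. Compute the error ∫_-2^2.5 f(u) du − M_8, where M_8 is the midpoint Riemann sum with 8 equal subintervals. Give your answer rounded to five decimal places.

Exact integral: ∫_-2^2.5 f(u) du = -38.25.
M_8 ≈ -37.7753906.
Error ≈ -38.25 − (-37.7753906) ≈ -0.47461.

-0.47461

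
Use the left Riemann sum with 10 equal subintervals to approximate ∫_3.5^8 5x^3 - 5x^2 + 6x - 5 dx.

Δx = (8 − 3.5)/10 = 0.45.
Left endpoints: 3.5, 3.95, 4.4, 4.85, 5.3, 5.75, 6.2, 6.65, 7.1, 7.55.
f(3.5) = 169.125, f(3.95) = 248.836875, f(4.4) = 350.52, f(4.85) = 476.908125, f(5.3) = 630.735, f(5.75) = 814.734375, f(6.2) = 1031.64, f(6.65) = 1284.185625, f(7.1) = 1575.105, f(7.55) = 1907.131875.
Sum = Δx · [f(3.5) + f(3.95) + f(4.4) + ...].
Sum = 3820.01484375.

3820.01484375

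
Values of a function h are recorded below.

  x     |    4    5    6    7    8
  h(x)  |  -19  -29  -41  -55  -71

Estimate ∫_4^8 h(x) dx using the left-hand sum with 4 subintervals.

Δx = 1.
Sum = 1·[(-19) + (-29) + (-41) + (-55)] = -144.

-144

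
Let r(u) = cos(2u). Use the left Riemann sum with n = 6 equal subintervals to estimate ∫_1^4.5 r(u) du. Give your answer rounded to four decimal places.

-0.0754

Δu = (4.5 − 1)/6 = 7/12.
Left endpoints: 1, 19/12, 13/6, 2.75, 10/3, 47/12.
r(1) ≈ -0.4161, r(19/12) ≈ -0.9997, r(13/6) ≈ -0.3700, r(2.75) ≈ 0.7087, r(10/3) ≈ 0.9274, r(47/12) ≈ 0.0206.
Sum = Δu · [r(1) + r(19/12) + r(13/6) + ...].
Sum ≈ -0.0754.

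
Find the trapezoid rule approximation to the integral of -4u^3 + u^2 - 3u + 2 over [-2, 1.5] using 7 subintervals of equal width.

Δu = (1.5 − (-2))/7 = 0.5.
f(-2) = 44, f(-1.5) = 22.25, f(-1) = 10, f(-0.5) = 4.25, f(0) = 2, f(0.5) = 0.25, f(1) = -4, f(1.5) = -13.75.
T_7 = (Δu/2)·[f(u_0) + 2f(u_1) + ... + 2f(u_{6}) + f(u_7)].
Sum = 24.9375.

24.9375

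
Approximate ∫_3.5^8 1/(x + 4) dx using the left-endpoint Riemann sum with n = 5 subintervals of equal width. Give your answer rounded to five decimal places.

Δx = (8 − 3.5)/5 = 0.9.
Left endpoints: 3.5, 4.4, 5.3, 6.2, 7.1.
f(3.5) = 2/15, f(4.4) = 5/42, f(5.3) = 10/93, f(6.2) = 5/51, f(7.1) = 10/111.
Sum = Δx · [f(3.5) + f(4.4) + f(5.3) + f(6.2) + f(7.1)].
Sum ≈ 0.49323.

0.49323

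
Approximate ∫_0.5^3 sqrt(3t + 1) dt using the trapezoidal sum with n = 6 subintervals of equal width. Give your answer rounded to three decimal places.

Δt = (3 − 0.5)/6 = 5/12.
f(0.5) ≈ 1.581, f(11/12) ≈ 1.936, f(4/3) ≈ 2.236, f(1.75) ≈ 2.500, f(13/6) ≈ 2.739, f(31/12) ≈ 2.958, f(3) ≈ 3.162.
T_6 = (Δt/2)·[f(t_0) + 2f(t_1) + ... + 2f(t_{5}) + f(t_6)].
Sum ≈ 6.142.

6.142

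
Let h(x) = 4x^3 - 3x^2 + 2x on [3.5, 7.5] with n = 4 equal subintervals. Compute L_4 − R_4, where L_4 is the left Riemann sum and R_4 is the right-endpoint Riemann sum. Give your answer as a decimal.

L_4 = 2025.
R_4 = 3417.
L_4 − R_4 = -1392.

-1392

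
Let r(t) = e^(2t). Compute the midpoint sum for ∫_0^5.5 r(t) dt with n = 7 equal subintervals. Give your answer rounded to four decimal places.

Δt = (5.5 − 0)/7 = 11/14.
Midpoints: 11/28, 33/28, 55/28, 2.75, 99/28, 121/28, 143/28.
r(11/28) ≈ 2.1940, r(33/28) ≈ 10.5607, r(55/28) ≈ 50.8343, r(2.75) ≈ 244.6919, r(99/28) ≈ 1177.8294, r(121/28) ≈ 5669.5053, r(143/28) ≈ 27290.2756.
Sum = Δt · [r(11/28) + r(33/28) + r(55/28) + ...].
Sum ≈ 27064.6289.

27064.6289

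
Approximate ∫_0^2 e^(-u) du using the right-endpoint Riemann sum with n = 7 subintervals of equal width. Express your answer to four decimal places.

0.7470

Δu = (2 − 0)/7 = 2/7.
Right endpoints: 2/7, 4/7, 6/7, 8/7, 10/7, 12/7, 2.
f(2/7) ≈ 0.7515, f(4/7) ≈ 0.5647, f(6/7) ≈ 0.4244, f(8/7) ≈ 0.3189, f(10/7) ≈ 0.2397, f(12/7) ≈ 0.1801, f(2) ≈ 0.1353.
Sum = Δu · [f(2/7) + f(4/7) + f(6/7) + ...].
Sum ≈ 0.7470.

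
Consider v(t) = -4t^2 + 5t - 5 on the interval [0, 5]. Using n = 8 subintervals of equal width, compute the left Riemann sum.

-107.03125

Δt = (5 − 0)/8 = 0.625.
Left endpoints: 0, 0.625, 1.25, 1.875, 2.5, 3.125, 3.75, 4.375.
v(0) = -5, v(0.625) = -3.4375, v(1.25) = -5, v(1.875) = -9.6875, v(2.5) = -17.5, v(3.125) = -28.4375, v(3.75) = -42.5, v(4.375) = -59.6875.
Sum = Δt · [v(0) + v(0.625) + v(1.25) + ...].
Sum = -107.03125.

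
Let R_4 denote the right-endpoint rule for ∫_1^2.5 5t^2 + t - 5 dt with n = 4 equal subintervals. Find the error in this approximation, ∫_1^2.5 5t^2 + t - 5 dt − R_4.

-5.37890625

Exact integral: ∫_1^2.5 f(t) dt = 19.5.
R_4 = 24.87890625.
Error = 19.5 − 24.87890625 = -5.37890625.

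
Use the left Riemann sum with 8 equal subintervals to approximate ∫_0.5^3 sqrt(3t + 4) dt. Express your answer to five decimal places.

Δt = (3 − 0.5)/8 = 0.3125.
Left endpoints: 0.5, 0.8125, 1.125, 1.4375, 1.75, 2.0625, 2.375, 2.6875.
f(0.5) ≈ 2.34521, f(0.8125) ≈ 2.53722, f(1.125) ≈ 2.71570, f(1.4375) ≈ 2.88314, f(1.75) ≈ 3.04138, f(2.0625) ≈ 3.19179, f(2.375) ≈ 3.33542, f(2.6875) ≈ 3.47311.
Sum = Δt · [f(0.5) + f(0.8125) + f(1.125) + ...].
Sum ≈ 7.35093.

7.35093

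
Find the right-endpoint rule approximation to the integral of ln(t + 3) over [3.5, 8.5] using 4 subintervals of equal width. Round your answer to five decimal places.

11.26818

Δt = (8.5 − 3.5)/4 = 1.25.
Right endpoints: 4.75, 6, 7.25, 8.5.
f(4.75) ≈ 2.04769, f(6) ≈ 2.19722, f(7.25) ≈ 2.32728, f(8.5) ≈ 2.44235.
Sum = Δt · [f(4.75) + f(6) + f(7.25) + f(8.5)].
Sum ≈ 11.26818.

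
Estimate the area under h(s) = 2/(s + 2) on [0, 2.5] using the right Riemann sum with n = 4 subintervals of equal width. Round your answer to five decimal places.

Δs = (2.5 − 0)/4 = 0.625.
Right endpoints: 0.625, 1.25, 1.875, 2.5.
h(0.625) = 16/21, h(1.25) = 8/13, h(1.875) = 16/31, h(2.5) = 4/9.
Sum = Δs · [h(0.625) + h(1.25) + h(1.875) + h(2.5)].
Sum ≈ 1.46116.

1.46116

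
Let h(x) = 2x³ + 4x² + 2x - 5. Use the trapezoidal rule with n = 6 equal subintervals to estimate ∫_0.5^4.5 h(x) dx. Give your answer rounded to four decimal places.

331.9630

Δx = (4.5 − 0.5)/6 = 2/3.
h(0.5) = -2.75, h(7/6) = 643/108, h(11/6) = 2639/108, h(2.5) = 56.25, h(19/6) = 11335/108, h(23/6) = 18803/108, h(4.5) = 267.25.
T_6 = (Δx/2)·[h(x_0) + 2h(x_1) + ... + 2h(x_{5}) + h(x_6)].
Sum ≈ 331.9630.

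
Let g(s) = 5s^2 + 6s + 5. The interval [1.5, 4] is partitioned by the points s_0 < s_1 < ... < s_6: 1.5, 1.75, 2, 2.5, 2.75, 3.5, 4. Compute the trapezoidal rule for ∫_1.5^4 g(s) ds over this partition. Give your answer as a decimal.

155.390625

Subinterval widths: 0.25, 0.25, 0.5, 0.25, 0.75, 0.5.
g(1.5) = 25.25, g(1.75) = 30.8125, g(2) = 37, g(2.5) = 51.25, g(2.75) = 59.3125, g(3.5) = 87.25, g(4) = 109.
On each subinterval the trapezoid contributes (Δs_i/2)·[g(s_{i-1}) + g(s_i)].
Sum = 155.390625.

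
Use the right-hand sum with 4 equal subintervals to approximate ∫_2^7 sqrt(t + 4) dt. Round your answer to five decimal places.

15.05898

Δt = (7 − 2)/4 = 1.25.
Right endpoints: 3.25, 4.5, 5.75, 7.
f(3.25) ≈ 2.69258, f(4.5) ≈ 2.91548, f(5.75) ≈ 3.12250, f(7) ≈ 3.31662.
Sum = Δt · [f(3.25) + f(4.5) + f(5.75) + f(7)].
Sum ≈ 15.05898.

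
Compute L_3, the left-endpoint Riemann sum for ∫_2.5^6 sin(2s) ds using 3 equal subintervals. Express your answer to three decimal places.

-0.386

Δs = (6 − 2.5)/3 = 7/6.
Left endpoints: 2.5, 11/3, 29/6.
f(2.5) ≈ -0.959, f(11/3) ≈ 0.867, f(29/6) ≈ -0.240.
Sum = Δs · [f(2.5) + f(11/3) + f(29/6)].
Sum ≈ -0.386.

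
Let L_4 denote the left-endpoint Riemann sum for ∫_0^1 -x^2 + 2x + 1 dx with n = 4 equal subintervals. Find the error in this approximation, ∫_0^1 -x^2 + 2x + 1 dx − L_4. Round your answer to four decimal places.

0.1354

Exact integral: ∫_0^1 f(x) dx ≈ 1.666667.
L_4 = 1.53125.
Error ≈ 1.666667 − 1.53125 ≈ 0.1354.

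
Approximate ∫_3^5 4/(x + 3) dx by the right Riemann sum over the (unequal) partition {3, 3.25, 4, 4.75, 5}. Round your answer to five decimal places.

Subinterval widths: 0.25, 0.75, 0.75, 0.25.
Right endpoints: 3.25, 4, 4.75, 5.
f(3.25) = 0.64, f(4) = 4/7, f(4.75) = 16/31, f(5) = 0.5.
Sum = Σ Δx_i · f(x_i).
Sum ≈ 1.10067.

1.10067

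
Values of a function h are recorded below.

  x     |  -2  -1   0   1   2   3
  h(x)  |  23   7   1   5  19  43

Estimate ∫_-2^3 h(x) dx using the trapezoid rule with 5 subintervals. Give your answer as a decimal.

Δx = 1.
T_5 = (1/2)·[23 + 2·7 + 2·1 + 2·5 + 2·19 + 43] = 65.

65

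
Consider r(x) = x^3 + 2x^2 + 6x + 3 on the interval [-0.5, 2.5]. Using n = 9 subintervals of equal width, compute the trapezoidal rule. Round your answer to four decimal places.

Δx = (2.5 − (-0.5))/9 = 1/3.
r(-0.5) = 0.375, r(-1/6) = 443/216, r(1/6) = 877/216, r(0.5) = 6.625, r(5/6) = 2153/216, r(7/6) = 3091/216, r(1.5) = 19.875, r(11/6) = 5807/216, r(13/6) = 7681/216, r(2.5) = 46.125.
T_9 = (Δx/2)·[r(x_0) + 2r(x_1) + ... + 2r(x_{8}) + r(x_9)].
Sum ≈ 47.5278.

47.5278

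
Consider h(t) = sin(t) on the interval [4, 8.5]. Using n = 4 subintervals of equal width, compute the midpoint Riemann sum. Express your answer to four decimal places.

-0.0545

Δt = (8.5 − 4)/4 = 1.125.
Midpoints: 4.5625, 5.6875, 6.8125, 7.9375.
h(4.5625) ≈ -0.9888, h(5.6875) ≈ -0.5611, h(6.8125) ≈ 0.5049, h(7.9375) ≈ 0.9965.
Sum = Δt · [h(4.5625) + h(5.6875) + h(6.8125) + h(7.9375)].
Sum ≈ -0.0545.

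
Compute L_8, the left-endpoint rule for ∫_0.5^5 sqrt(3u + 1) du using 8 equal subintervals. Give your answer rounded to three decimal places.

12.649

Δu = (5 − 0.5)/8 = 0.5625.
Left endpoints: 0.5, 1.0625, 1.625, 2.1875, 2.75, 3.3125, 3.875, 4.4375.
f(0.5) ≈ 1.581, f(1.0625) ≈ 2.046, f(1.625) ≈ 2.424, f(2.1875) ≈ 2.750, f(2.75) ≈ 3.041, f(3.3125) ≈ 3.307, f(3.875) ≈ 3.553, f(4.4375) ≈ 3.783.
Sum = Δu · [f(0.5) + f(1.0625) + f(1.625) + ...].
Sum ≈ 12.649.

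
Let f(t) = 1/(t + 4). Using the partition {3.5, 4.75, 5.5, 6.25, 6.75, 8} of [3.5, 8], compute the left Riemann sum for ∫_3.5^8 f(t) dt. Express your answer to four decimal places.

0.4964

Subinterval widths: 1.25, 0.75, 0.75, 0.5, 1.25.
Left endpoints: 3.5, 4.75, 5.5, 6.25, 6.75.
f(3.5) = 2/15, f(4.75) = 4/35, f(5.5) = 2/19, f(6.25) = 4/41, f(6.75) = 4/43.
Sum = Σ Δt_i · f(t_i).
Sum ≈ 0.4964.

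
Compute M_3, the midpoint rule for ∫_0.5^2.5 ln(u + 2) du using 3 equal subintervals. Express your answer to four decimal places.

2.4809

Δu = (2.5 − 0.5)/3 = 2/3.
Midpoints: 5/6, 1.5, 13/6.
f(5/6) ≈ 1.0415, f(1.5) ≈ 1.2528, f(13/6) ≈ 1.4271.
Sum = Δu · [f(5/6) + f(1.5) + f(13/6)].
Sum ≈ 2.4809.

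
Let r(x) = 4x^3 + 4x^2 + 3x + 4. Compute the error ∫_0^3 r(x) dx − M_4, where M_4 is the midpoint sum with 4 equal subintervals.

3.09375

Exact integral: ∫_0^3 r(x) dx = 142.5.
M_4 = 139.40625.
Error = 142.5 − 139.40625 = 3.09375.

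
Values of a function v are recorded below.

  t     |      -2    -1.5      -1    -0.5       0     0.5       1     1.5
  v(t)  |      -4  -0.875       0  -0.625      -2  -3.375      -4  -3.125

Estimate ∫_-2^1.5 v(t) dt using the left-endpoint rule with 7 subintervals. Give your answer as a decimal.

-7.4375

Δt = 0.5.
Sum = 0.5·[(-4) + (-0.875) + 0 + (-0.625) + (-2) + (-3.375) + (-4)] = -7.4375.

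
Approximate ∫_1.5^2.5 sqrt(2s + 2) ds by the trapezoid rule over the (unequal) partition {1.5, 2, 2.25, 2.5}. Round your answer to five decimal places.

2.44567

Subinterval widths: 0.5, 0.25, 0.25.
f(1.5) ≈ 2.23607, f(2) ≈ 2.44949, f(2.25) ≈ 2.54951, f(2.5) ≈ 2.64575.
On each subinterval the trapezoid contributes (Δs_i/2)·[f(s_{i-1}) + f(s_i)].
Sum ≈ 2.44567.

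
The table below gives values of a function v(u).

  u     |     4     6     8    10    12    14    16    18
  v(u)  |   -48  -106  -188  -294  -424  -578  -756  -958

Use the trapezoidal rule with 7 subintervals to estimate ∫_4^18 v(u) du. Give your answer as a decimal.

-5698

Δu = 2.
T_7 = (2/2)·[(-48) + 2·(-106) + 2·(-188) + 2·(-294) + 2·(-424) + 2·(-578) + 2·(-756) + (-958)] = -5698.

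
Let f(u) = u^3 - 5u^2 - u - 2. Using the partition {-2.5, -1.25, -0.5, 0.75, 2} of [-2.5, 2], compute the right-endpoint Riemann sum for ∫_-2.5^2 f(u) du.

-41.7265625

Subinterval widths: 1.25, 0.75, 1.25, 1.25.
Right endpoints: -1.25, -0.5, 0.75, 2.
f(-1.25) = -10.515625, f(-0.5) = -2.875, f(0.75) = -5.140625, f(2) = -16.
Sum = Σ Δu_i · f(u_i).
Sum = -41.7265625.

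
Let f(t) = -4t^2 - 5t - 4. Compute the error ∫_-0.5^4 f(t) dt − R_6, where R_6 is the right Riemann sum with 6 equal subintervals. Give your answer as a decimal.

Exact integral: ∫_-0.5^4 f(t) dt = -142.875.
R_6 = -176.625.
Error = -142.875 − (-176.625) = 33.75.

33.75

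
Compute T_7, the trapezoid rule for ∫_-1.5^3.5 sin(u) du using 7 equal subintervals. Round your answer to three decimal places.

Δu = (3.5 − (-1.5))/7 = 5/7.
f(-1.5) ≈ -0.997, f(-11/14) ≈ -0.707, f(-1/14) ≈ -0.071, f(9/14) ≈ 0.599, f(19/14) ≈ 0.977, f(29/14) ≈ 0.877, f(39/14) ≈ 0.348, f(3.5) ≈ -0.351.
T_7 = (Δu/2)·[f(u_0) + 2f(u_1) + ... + 2f(u_{6}) + f(u_7)].
Sum ≈ 0.964.

0.964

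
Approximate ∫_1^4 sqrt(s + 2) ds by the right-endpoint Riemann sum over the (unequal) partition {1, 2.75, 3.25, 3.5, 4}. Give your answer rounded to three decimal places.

6.771

Subinterval widths: 1.75, 0.5, 0.25, 0.5.
Right endpoints: 2.75, 3.25, 3.5, 4.
f(2.75) ≈ 2.179, f(3.25) ≈ 2.291, f(3.5) ≈ 2.345, f(4) ≈ 2.449.
Sum = Σ Δs_i · f(s_i).
Sum ≈ 6.771.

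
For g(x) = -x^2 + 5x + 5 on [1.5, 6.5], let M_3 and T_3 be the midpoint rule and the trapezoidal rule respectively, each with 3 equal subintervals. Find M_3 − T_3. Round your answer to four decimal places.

M_3 ≈ 35.740741.
T_3 ≈ 32.268519.
M_3 − T_3 ≈ 3.4722.

3.4722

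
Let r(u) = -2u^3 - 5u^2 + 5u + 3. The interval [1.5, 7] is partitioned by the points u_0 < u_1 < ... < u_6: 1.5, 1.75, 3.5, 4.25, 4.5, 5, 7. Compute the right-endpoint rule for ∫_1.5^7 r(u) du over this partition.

-2413.640625

Subinterval widths: 0.25, 1.75, 0.75, 0.25, 0.5, 2.
Right endpoints: 1.75, 3.5, 4.25, 4.5, 5, 7.
r(1.75) = -14.28125, r(3.5) = -126.5, r(4.25) = -219.59375, r(4.5) = -258, r(5) = -347, r(7) = -893.
Sum = Σ Δu_i · r(u_i).
Sum = -2413.640625.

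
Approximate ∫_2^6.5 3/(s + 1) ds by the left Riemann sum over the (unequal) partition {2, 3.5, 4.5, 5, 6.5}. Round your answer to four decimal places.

Subinterval widths: 1.5, 1, 0.5, 1.5.
Left endpoints: 2, 3.5, 4.5, 5.
f(2) = 1, f(3.5) = 2/3, f(4.5) = 6/11, f(5) = 0.5.
Sum = Σ Δs_i · f(s_i).
Sum ≈ 3.1894.

3.1894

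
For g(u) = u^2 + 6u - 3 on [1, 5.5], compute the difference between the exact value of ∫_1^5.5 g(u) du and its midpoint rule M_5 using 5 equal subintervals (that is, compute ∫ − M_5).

0.30375

Exact integral: ∫_1^5.5 g(u) du = 129.375.
M_5 = 129.07125.
Error = 129.375 − 129.07125 = 0.30375.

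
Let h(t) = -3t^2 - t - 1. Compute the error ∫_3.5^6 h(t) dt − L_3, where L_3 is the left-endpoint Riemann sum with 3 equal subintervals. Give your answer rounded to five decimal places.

-29.86111

Exact integral: ∫_3.5^6 h(t) dt = -187.5.
L_3 ≈ -157.6388889.
Error ≈ -187.5 − (-157.6388889) ≈ -29.86111.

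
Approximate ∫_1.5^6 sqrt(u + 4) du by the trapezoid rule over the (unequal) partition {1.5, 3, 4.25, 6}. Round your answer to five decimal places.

Subinterval widths: 1.5, 1.25, 1.75.
f(1.5) ≈ 2.34521, f(3) ≈ 2.64575, f(4.25) ≈ 2.87228, f(6) ≈ 3.16228.
On each subinterval the trapezoid contributes (Δu_i/2)·[f(u_{i-1}) + f(u_i)].
Sum ≈ 12.47223.

12.47223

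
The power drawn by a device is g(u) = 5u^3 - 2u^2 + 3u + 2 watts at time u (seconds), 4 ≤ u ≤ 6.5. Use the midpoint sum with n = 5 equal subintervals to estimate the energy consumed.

1811.2890625

Δu = (6.5 − 4)/5 = 0.5.
Midpoints: 4.25, 4.75, 5.25, 5.75, 6.25.
g(4.25) = 362.453125, g(4.75) = 506.984375, g(5.25) = 686.140625, g(5.75) = 903.671875, g(6.25) = 1163.328125.
Sum = Δu · [g(4.25) + g(4.75) + g(5.25) + g(5.75) + g(6.25)].
Sum = 1811.2890625.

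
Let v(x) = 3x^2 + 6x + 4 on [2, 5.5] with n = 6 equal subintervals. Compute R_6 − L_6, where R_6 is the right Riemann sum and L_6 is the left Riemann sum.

58.1875

R_6 ≈ 280.814236.
L_6 ≈ 222.626736.
R_6 − L_6 = 58.1875.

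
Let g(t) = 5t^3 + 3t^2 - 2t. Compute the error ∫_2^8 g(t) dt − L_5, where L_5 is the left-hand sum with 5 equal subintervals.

Exact integral: ∫_2^8 g(t) dt = 5544.
L_5 = 4043.52.
Error = 5544 − 4043.52 = 1500.48.

1500.48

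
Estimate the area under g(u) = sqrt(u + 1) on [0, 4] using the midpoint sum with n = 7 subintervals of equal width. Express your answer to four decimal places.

Δu = (4 − 0)/7 = 4/7.
Midpoints: 2/7, 6/7, 10/7, 2, 18/7, 22/7, 26/7.
g(2/7) ≈ 1.1339, g(6/7) ≈ 1.3628, g(10/7) ≈ 1.5584, g(2) ≈ 1.7321, g(18/7) ≈ 1.8898, g(22/7) ≈ 2.0354, g(26/7) ≈ 2.1712.
Sum = Δu · [g(2/7) + g(6/7) + g(10/7) + ...].
Sum ≈ 6.7906.

6.7906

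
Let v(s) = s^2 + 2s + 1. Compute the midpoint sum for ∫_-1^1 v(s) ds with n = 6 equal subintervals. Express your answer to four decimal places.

Δs = (1 − (-1))/6 = 1/3.
Midpoints: -5/6, -0.5, -1/6, 1/6, 0.5, 5/6.
v(-5/6) = 1/36, v(-0.5) = 0.25, v(-1/6) = 25/36, v(1/6) = 49/36, v(0.5) = 2.25, v(5/6) = 121/36.
Sum = Δs · [v(-5/6) + v(-0.5) + v(-1/6) + ...].
Sum ≈ 2.6481.

2.6481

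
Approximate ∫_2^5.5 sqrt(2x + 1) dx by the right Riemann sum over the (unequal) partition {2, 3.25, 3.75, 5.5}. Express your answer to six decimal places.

10.943182

Subinterval widths: 1.25, 0.5, 1.75.
Right endpoints: 3.25, 3.75, 5.5.
f(3.25) ≈ 2.738613, f(3.75) ≈ 2.915476, f(5.5) ≈ 3.464102.
Sum = Σ Δx_i · f(x_i).
Sum ≈ 10.943182.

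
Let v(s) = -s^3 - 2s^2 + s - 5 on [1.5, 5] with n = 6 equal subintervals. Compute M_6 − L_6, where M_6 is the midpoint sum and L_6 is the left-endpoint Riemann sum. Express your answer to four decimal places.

M_6 ≈ -241.026548.
L_6 ≈ -196.801071.
M_6 − L_6 ≈ -44.2255.

-44.2255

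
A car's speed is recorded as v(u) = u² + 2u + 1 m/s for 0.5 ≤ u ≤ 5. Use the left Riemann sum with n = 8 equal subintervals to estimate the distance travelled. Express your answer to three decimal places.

Δu = (5 − 0.5)/8 = 0.5625.
Left endpoints: 0.5, 1.0625, 1.625, 2.1875, 2.75, 3.3125, 3.875, 4.4375.
v(0.5) = 2.25, v(1.0625) = 4.25390625, v(1.625) = 6.890625, v(2.1875) = 10.16015625, v(2.75) = 14.0625, v(3.3125) = 18.59765625, v(3.875) = 23.765625, v(4.4375) = 29.56640625.
Sum = Δu · [v(0.5) + v(1.0625) + v(1.625) + ...].
Sum ≈ 61.620.

61.620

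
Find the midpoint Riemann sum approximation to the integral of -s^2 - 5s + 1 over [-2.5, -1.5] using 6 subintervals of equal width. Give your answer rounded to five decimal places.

6.91898

Δs = (-1.5 − (-2.5))/6 = 1/6.
Midpoints: -29/12, -2.25, -25/12, -23/12, -1.75, -19/12.
f(-29/12) = 1043/144, f(-2.25) = 7.1875, f(-25/12) = 1019/144, f(-23/12) = 995/144, f(-1.75) = 6.6875, f(-19/12) = 923/144.
Sum = Δs · [f(-29/12) + f(-2.25) + f(-25/12) + ...].
Sum ≈ 6.91898.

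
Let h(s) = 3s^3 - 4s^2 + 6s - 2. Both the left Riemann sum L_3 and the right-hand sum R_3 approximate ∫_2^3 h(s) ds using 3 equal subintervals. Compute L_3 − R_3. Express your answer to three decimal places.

L_3 ≈ 29.59259.
R_3 ≈ 43.92593.
L_3 − R_3 ≈ -14.333.

-14.333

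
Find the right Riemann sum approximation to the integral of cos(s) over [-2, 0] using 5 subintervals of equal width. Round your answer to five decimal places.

1.18037

Δs = (0 − (-2))/5 = 0.4.
Right endpoints: -1.6, -1.2, -0.8, -0.4, 0.
f(-1.6) ≈ -0.02920, f(-1.2) ≈ 0.36236, f(-0.8) ≈ 0.69671, f(-0.4) ≈ 0.92106, f(0) ≈ 1.00000.
Sum = Δs · [f(-1.6) + f(-1.2) + f(-0.8) + f(-0.4) + f(0)].
Sum ≈ 1.18037.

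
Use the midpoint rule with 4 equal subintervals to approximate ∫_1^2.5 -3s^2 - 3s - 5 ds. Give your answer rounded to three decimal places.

Δs = (2.5 − 1)/4 = 0.375.
Midpoints: 1.1875, 1.5625, 1.9375, 2.3125.
f(1.1875) = -12.79296875, f(1.5625) = -17.01171875, f(1.9375) = -22.07421875, f(2.3125) = -27.98046875.
Sum = Δs · [f(1.1875) + f(1.5625) + f(1.9375) + f(2.3125)].
Sum ≈ -29.947.

-29.947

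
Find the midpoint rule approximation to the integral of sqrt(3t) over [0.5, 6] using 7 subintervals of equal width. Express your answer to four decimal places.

Δt = (6 − 0.5)/7 = 11/14.
Midpoints: 25/28, 47/28, 69/28, 3.25, 113/28, 135/28, 157/28.
f(25/28) ≈ 1.6366, f(47/28) ≈ 2.2440, f(69/28) ≈ 2.7190, f(3.25) ≈ 3.1225, f(113/28) ≈ 3.4795, f(135/28) ≈ 3.8032, f(157/28) ≈ 4.1014.
Sum = Δt · [f(25/28) + f(47/28) + f(69/28) + ...].
Sum ≈ 16.5835.

16.5835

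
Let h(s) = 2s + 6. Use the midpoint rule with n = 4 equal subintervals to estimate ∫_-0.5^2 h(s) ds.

Δs = (2 − (-0.5))/4 = 0.625.
Midpoints: -0.1875, 0.4375, 1.0625, 1.6875.
h(-0.1875) = 5.625, h(0.4375) = 6.875, h(1.0625) = 8.125, h(1.6875) = 9.375.
Sum = Δs · [h(-0.1875) + h(0.4375) + h(1.0625) + h(1.6875)].
Sum = 18.75.

18.75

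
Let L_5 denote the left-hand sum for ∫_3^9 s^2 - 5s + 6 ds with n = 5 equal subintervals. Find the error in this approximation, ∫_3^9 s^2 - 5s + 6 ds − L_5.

23.76

Exact integral: ∫_3^9 f(s) ds = 90.
L_5 = 66.24.
Error = 90 − 66.24 = 23.76.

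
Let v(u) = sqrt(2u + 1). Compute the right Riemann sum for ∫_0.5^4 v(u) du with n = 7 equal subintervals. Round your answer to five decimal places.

8.44589

Δu = (4 − 0.5)/7 = 0.5.
Right endpoints: 1, 1.5, 2, 2.5, 3, 3.5, 4.
v(1) ≈ 1.73205, v(1.5) ≈ 2.00000, v(2) ≈ 2.23607, v(2.5) ≈ 2.44949, v(3) ≈ 2.64575, v(3.5) ≈ 2.82843, v(4) ≈ 3.00000.
Sum = Δu · [v(1) + v(1.5) + v(2) + ...].
Sum ≈ 8.44589.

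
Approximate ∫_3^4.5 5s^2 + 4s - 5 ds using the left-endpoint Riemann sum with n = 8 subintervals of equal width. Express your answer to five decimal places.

116.08301

Δs = (4.5 − 3)/8 = 0.1875.
Left endpoints: 3, 3.1875, 3.375, 3.5625, 3.75, 3.9375, 4.125, 4.3125.
f(3) = 52, f(3.1875) = 58.55078125, f(3.375) = 65.453125, f(3.5625) = 72.70703125, f(3.75) = 80.3125, f(3.9375) = 88.26953125, f(4.125) = 96.578125, f(4.3125) = 105.23828125.
Sum = Δs · [f(3) + f(3.1875) + f(3.375) + ...].
Sum ≈ 116.08301.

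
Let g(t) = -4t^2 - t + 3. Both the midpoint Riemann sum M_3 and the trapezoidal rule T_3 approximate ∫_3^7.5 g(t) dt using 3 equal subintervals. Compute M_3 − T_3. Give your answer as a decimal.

M_3 = -533.25.
T_3 = -543.375.
M_3 − T_3 = 10.125.

10.125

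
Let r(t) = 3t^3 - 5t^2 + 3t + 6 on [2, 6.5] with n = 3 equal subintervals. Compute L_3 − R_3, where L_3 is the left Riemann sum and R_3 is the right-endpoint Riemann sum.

L_3 = 556.3125.
R_3 = 1489.5.
L_3 − R_3 = -933.1875.

-933.1875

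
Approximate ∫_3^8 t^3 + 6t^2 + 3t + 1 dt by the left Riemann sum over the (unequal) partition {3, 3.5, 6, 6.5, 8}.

1413.625

Subinterval widths: 0.5, 2.5, 0.5, 1.5.
Left endpoints: 3, 3.5, 6, 6.5.
f(3) = 91, f(3.5) = 127.875, f(6) = 451, f(6.5) = 548.625.
Sum = Σ Δt_i · f(t_i).
Sum = 1413.625.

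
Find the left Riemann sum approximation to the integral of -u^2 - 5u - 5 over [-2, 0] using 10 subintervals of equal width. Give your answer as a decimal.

-2.08

Δu = (0 − (-2))/10 = 0.2.
Left endpoints: -2, -1.8, -1.6, -1.4, -1.2, -1, -0.8, -0.6, -0.4, -0.2.
f(-2) = 1, f(-1.8) = 0.76, f(-1.6) = 0.44, f(-1.4) = 0.04, f(-1.2) = -0.44, f(-1) = -1, f(-0.8) = -1.64, f(-0.6) = -2.36, f(-0.4) = -3.16, f(-0.2) = -4.04.
Sum = Δu · [f(-2) + f(-1.8) + f(-1.6) + ...].
Sum = -2.08.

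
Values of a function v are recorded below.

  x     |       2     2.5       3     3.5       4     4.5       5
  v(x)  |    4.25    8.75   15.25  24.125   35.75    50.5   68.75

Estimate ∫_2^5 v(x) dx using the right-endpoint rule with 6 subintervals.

101.5625

Δx = 0.5.
Sum = 0.5·[8.75 + 15.25 + 24.125 + 35.75 + 50.5 + 68.75] = 101.5625.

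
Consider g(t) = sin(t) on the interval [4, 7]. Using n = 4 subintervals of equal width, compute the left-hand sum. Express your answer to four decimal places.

-1.8711

Δt = (7 − 4)/4 = 0.75.
Left endpoints: 4, 4.75, 5.5, 6.25.
g(4) ≈ -0.7568, g(4.75) ≈ -0.9993, g(5.5) ≈ -0.7055, g(6.25) ≈ -0.0332.
Sum = Δt · [g(4) + g(4.75) + g(5.5) + g(6.25)].
Sum ≈ -1.8711.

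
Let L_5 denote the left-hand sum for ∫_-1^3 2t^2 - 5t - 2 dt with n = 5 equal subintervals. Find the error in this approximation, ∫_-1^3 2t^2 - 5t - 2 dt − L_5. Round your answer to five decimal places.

-2.45333

Exact integral: ∫_-1^3 f(t) dt ≈ -9.3333333.
L_5 = -6.88.
Error ≈ -9.3333333 − (-6.88) ≈ -2.45333.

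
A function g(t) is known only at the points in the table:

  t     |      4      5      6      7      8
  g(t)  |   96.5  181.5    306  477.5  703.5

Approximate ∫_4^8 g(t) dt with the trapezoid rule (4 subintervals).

Δt = 1.
T_4 = (1/2)·[96.5 + 2·181.5 + 2·306 + 2·477.5 + 703.5] = 1365.

1365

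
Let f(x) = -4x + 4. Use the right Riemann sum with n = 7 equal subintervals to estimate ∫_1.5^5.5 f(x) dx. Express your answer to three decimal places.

-44.571

Δx = (5.5 − 1.5)/7 = 4/7.
Right endpoints: 29/14, 37/14, 45/14, 53/14, 61/14, 69/14, 5.5.
f(29/14) = -30/7, f(37/14) = -46/7, f(45/14) = -62/7, f(53/14) = -78/7, f(61/14) = -94/7, f(69/14) = -110/7, f(5.5) = -18.
Sum = Δx · [f(29/14) + f(37/14) + f(45/14) + ...].
Sum ≈ -44.571.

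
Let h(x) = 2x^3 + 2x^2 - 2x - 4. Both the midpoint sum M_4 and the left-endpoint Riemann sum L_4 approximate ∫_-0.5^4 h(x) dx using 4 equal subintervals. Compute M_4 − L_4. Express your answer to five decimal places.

66.99902

M_4 ≈ 131.0361328.
L_4 ≈ 64.0371094.
M_4 − L_4 ≈ 66.99902.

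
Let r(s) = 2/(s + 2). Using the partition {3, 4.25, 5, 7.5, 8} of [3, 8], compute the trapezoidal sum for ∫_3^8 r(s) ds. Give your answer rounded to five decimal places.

Subinterval widths: 1.25, 0.75, 2.5, 0.5.
r(3) = 0.4, r(4.25) = 0.32, r(5) = 2/7, r(7.5) = 4/19, r(8) = 0.2.
On each subinterval the trapezoid contributes (Δs_i/2)·[r(s_{i-1}) + r(s_i)].
Sum ≈ 1.40008.

1.40008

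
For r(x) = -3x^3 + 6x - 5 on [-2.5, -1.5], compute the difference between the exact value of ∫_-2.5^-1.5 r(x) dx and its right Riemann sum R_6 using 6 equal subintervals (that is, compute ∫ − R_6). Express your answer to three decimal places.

2.479

Exact integral: ∫_-2.5^-1.5 r(x) dx = 8.5.
R_6 ≈ 6.02083.
Error ≈ 8.5 − 6.02083 ≈ 2.479.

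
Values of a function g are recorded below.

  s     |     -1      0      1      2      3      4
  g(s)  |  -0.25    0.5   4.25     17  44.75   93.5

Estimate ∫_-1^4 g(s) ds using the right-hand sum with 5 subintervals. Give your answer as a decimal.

160

Δs = 1.
Sum = 1·[0.5 + 4.25 + 17 + 44.75 + 93.5] = 160.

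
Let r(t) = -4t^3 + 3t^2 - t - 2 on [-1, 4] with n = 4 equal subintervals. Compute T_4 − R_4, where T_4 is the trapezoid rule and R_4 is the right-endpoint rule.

137.5

T_4 = -227.03125.
R_4 = -364.53125.
T_4 − R_4 = 137.5.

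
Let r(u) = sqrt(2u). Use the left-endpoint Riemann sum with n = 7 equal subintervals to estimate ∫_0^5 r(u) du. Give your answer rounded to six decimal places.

Δu = (5 − 0)/7 = 5/7.
Left endpoints: 0, 5/7, 10/7, 15/7, 20/7, 25/7, 30/7.
r(0) ≈ 0.000000, r(5/7) ≈ 1.195229, r(10/7) ≈ 1.690309, r(15/7) ≈ 2.070197, r(20/7) ≈ 2.390457, r(25/7) ≈ 2.672612, r(30/7) ≈ 2.927700.
Sum = Δu · [r(0) + r(5/7) + r(10/7) + ...].
Sum ≈ 9.247503.

9.247503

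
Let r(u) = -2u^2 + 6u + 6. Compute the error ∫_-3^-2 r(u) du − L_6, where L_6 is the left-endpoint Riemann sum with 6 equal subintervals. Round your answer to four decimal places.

1.3426

Exact integral: ∫_-3^-2 r(u) du ≈ -21.666667.
L_6 ≈ -23.009259.
Error ≈ -21.666667 − (-23.009259) ≈ 1.3426.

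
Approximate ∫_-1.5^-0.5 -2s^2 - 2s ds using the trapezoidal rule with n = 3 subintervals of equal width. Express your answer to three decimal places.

-0.204

Δs = (-0.5 − (-1.5))/3 = 1/3.
f(-1.5) = -1.5, f(-7/6) = -7/18, f(-5/6) = 5/18, f(-0.5) = 0.5.
T_3 = (Δs/2)·[f(s_0) + 2f(s_1) + 2f(s_2) + f(s_3)].
Sum ≈ -0.204.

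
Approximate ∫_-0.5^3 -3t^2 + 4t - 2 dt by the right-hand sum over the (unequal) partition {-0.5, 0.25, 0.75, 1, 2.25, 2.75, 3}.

-22.8125

Subinterval widths: 0.75, 0.5, 0.25, 1.25, 0.5, 0.25.
Right endpoints: 0.25, 0.75, 1, 2.25, 2.75, 3.
f(0.25) = -1.1875, f(0.75) = -0.6875, f(1) = -1, f(2.25) = -8.1875, f(2.75) = -13.6875, f(3) = -17.
Sum = Σ Δt_i · f(t_i).
Sum = -22.8125.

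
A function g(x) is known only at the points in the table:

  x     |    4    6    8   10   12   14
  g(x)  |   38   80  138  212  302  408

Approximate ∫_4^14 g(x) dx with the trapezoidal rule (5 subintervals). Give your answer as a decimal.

1910

Δx = 2.
T_5 = (2/2)·[38 + 2·80 + 2·138 + 2·212 + 2·302 + 408] = 1910.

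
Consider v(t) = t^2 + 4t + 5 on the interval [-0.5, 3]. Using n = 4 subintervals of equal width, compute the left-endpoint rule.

34.53515625

Δt = (3 − (-0.5))/4 = 0.875.
Left endpoints: -0.5, 0.375, 1.25, 2.125.
v(-0.5) = 3.25, v(0.375) = 6.640625, v(1.25) = 11.5625, v(2.125) = 18.015625.
Sum = Δt · [v(-0.5) + v(0.375) + v(1.25) + v(2.125)].
Sum = 34.53515625.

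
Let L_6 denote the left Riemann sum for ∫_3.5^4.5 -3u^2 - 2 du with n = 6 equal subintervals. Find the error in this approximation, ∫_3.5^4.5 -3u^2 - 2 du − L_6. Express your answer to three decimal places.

-1.986

Exact integral: ∫_3.5^4.5 f(u) du = -50.25.
L_6 ≈ -48.26389.
Error ≈ -50.25 − (-48.26389) ≈ -1.986.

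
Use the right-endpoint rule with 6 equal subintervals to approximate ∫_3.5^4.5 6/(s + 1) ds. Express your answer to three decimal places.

Δs = (4.5 − 3.5)/6 = 1/6.
Right endpoints: 11/3, 23/6, 4, 25/6, 13/3, 4.5.
f(11/3) = 9/7, f(23/6) = 36/29, f(4) = 1.2, f(25/6) = 36/31, f(13/3) = 1.125, f(4.5) = 12/11.
Sum = Δs · [f(11/3) + f(23/6) + f(4) + ...].
Sum ≈ 1.184.

1.184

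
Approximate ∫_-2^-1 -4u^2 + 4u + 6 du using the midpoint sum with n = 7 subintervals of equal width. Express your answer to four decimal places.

-9.3265

Δu = (-1 − (-2))/7 = 1/7.
Midpoints: -27/14, -25/14, -23/14, -1.5, -19/14, -17/14, -15/14.
f(-27/14) = -813/49, f(-25/14) = -681/49, f(-23/14) = -557/49, f(-1.5) = -9, f(-19/14) = -333/49, f(-17/14) = -233/49, f(-15/14) = -141/49.
Sum = Δu · [f(-27/14) + f(-25/14) + f(-23/14) + ...].
Sum ≈ -9.3265.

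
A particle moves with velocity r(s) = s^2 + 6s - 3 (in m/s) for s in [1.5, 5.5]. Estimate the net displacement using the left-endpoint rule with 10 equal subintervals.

116.04

Δs = (5.5 − 1.5)/10 = 0.4.
Left endpoints: 1.5, 1.9, 2.3, 2.7, 3.1, 3.5, 3.9, 4.3, 4.7, 5.1.
r(1.5) = 8.25, r(1.9) = 12.01, r(2.3) = 16.09, r(2.7) = 20.49, r(3.1) = 25.21, r(3.5) = 30.25, r(3.9) = 35.61, r(4.3) = 41.29, r(4.7) = 47.29, r(5.1) = 53.61.
Sum = Δs · [r(1.5) + r(1.9) + r(2.3) + ...].
Sum = 116.04.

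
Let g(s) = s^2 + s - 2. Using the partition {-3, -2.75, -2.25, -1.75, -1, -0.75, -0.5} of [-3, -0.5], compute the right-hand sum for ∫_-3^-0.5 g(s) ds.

Subinterval widths: 0.25, 0.5, 0.5, 0.75, 0.25, 0.25.
Right endpoints: -2.75, -2.25, -1.75, -1, -0.75, -0.5.
g(-2.75) = 2.8125, g(-2.25) = 0.8125, g(-1.75) = -0.6875, g(-1) = -2, g(-0.75) = -2.1875, g(-0.5) = -2.25.
Sum = Σ Δs_i · g(s_i).
Sum = -1.84375.

-1.84375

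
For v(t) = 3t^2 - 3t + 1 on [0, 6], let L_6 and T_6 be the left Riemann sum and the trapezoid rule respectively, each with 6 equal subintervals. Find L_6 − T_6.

-45

L_6 = 126.
T_6 = 171.
L_6 − T_6 = -45.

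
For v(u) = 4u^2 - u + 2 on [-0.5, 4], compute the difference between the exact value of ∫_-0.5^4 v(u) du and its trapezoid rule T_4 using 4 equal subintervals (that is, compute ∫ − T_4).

Exact integral: ∫_-0.5^4 v(u) du = 86.625.
T_4 = 90.421875.
Error = 86.625 − 90.421875 = -3.796875.

-3.796875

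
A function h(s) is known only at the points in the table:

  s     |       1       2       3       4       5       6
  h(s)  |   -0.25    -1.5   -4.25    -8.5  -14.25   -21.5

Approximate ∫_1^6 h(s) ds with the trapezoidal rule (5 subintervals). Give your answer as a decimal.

Δs = 1.
T_5 = (1/2)·[(-0.25) + 2·(-1.5) + 2·(-4.25) + 2·(-8.5) + 2·(-14.25) + (-21.5)] = -39.375.

-39.375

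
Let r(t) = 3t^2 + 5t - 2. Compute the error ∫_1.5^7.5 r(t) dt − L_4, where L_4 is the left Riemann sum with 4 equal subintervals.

137.25

Exact integral: ∫_1.5^7.5 r(t) dt = 541.5.
L_4 = 404.25.
Error = 541.5 − 404.25 = 137.25.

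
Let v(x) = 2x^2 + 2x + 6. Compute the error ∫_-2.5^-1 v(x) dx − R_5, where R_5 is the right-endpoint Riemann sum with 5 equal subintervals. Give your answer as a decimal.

Exact integral: ∫_-2.5^-1 v(x) dx = 13.5.
R_5 = 12.42.
Error = 13.5 − 12.42 = 1.08.

1.08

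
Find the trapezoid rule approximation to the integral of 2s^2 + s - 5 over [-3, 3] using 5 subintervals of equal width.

8.88

Δs = (3 − (-3))/5 = 1.2.
f(-3) = 10, f(-1.8) = -0.32, f(-0.6) = -4.88, f(0.6) = -3.68, f(1.8) = 3.28, f(3) = 16.
T_5 = (Δs/2)·[f(s_0) + 2f(s_1) + ... + 2f(s_{4}) + f(s_5)].
Sum = 8.88.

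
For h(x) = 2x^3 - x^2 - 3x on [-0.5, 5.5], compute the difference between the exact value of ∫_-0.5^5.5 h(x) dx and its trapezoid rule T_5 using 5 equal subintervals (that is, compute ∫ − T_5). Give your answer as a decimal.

Exact integral: ∫_-0.5^5.5 h(x) dx = 357.
T_5 = 377.16.
Error = 357 − 377.16 = -20.16.

-20.16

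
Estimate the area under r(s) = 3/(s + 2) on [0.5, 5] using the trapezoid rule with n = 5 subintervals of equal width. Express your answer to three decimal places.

Δs = (5 − 0.5)/5 = 0.9.
r(0.5) = 1.2, r(1.4) = 15/17, r(2.3) = 30/43, r(3.2) = 15/26, r(4.1) = 30/61, r(5) = 3/7.
T_5 = (Δs/2)·[r(s_0) + 2r(s_1) + ... + 2r(s_{4}) + r(s_5)].
Sum ≈ 3.117.

3.117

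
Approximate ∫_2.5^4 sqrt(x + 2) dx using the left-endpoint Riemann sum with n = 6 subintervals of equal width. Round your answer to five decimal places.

3.39281

Δx = (4 − 2.5)/6 = 0.25.
Left endpoints: 2.5, 2.75, 3, 3.25, 3.5, 3.75.
f(2.5) ≈ 2.12132, f(2.75) ≈ 2.17945, f(3) ≈ 2.23607, f(3.25) ≈ 2.29129, f(3.5) ≈ 2.34521, f(3.75) ≈ 2.39792.
Sum = Δx · [f(2.5) + f(2.75) + f(3) + ...].
Sum ≈ 3.39281.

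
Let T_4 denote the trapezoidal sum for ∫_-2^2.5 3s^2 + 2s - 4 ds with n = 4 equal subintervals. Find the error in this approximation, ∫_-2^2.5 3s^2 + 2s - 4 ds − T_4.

-2.84765625

Exact integral: ∫_-2^2.5 f(s) ds = 7.875.
T_4 = 10.72265625.
Error = 7.875 − 10.72265625 = -2.84765625.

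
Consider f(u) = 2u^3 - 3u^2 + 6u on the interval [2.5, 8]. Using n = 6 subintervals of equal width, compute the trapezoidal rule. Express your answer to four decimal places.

Δu = (8 − 2.5)/6 = 11/12.
f(2.5) = 27.5, f(41/12) = 56375/864, f(13/3) = 3575/27, f(5.25) = 238.21875, f(37/6) = 10582/27, f(85/12) = 520795/864, f(8) = 880.
T_6 = (Δu/2)·[f(u_0) + 2f(u_1) + ... + 2f(u_{5}) + f(u_6)].
Sum ≈ 1727.2960.

1727.2960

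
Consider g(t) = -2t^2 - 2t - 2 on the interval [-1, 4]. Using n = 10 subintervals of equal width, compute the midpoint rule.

-68.125

Δt = (4 − (-1))/10 = 0.5.
Midpoints: -0.75, -0.25, 0.25, 0.75, 1.25, 1.75, 2.25, 2.75, 3.25, 3.75.
g(-0.75) = -1.625, g(-0.25) = -1.625, g(0.25) = -2.625, g(0.75) = -4.625, g(1.25) = -7.625, g(1.75) = -11.625, g(2.25) = -16.625, g(2.75) = -22.625, g(3.25) = -29.625, g(3.75) = -37.625.
Sum = Δt · [g(-0.75) + g(-0.25) + g(0.25) + ...].
Sum = -68.125.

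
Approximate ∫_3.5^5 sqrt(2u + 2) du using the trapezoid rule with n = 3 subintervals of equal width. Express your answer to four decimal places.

4.8555

Δu = (5 − 3.5)/3 = 0.5.
f(3.5) ≈ 3.0000, f(4) ≈ 3.1623, f(4.5) ≈ 3.3166, f(5) ≈ 3.4641.
T_3 = (Δu/2)·[f(u_0) + 2f(u_1) + 2f(u_2) + f(u_3)].
Sum ≈ 4.8555.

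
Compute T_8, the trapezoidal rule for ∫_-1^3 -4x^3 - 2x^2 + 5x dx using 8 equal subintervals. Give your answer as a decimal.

Δx = (3 − (-1))/8 = 0.5.
f(-1) = -3, f(-0.5) = -2.5, f(0) = 0, f(0.5) = 1.5, f(1) = -1, f(1.5) = -10.5, f(2) = -30, f(2.5) = -62.5, f(3) = -111.
T_8 = (Δx/2)·[f(x_0) + 2f(x_1) + ... + 2f(x_{7}) + f(x_8)].
Sum = -81.

-81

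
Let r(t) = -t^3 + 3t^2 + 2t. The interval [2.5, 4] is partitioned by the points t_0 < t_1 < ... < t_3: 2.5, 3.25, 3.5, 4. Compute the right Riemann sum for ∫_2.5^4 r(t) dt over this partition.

Subinterval widths: 0.75, 0.25, 0.5.
Right endpoints: 3.25, 3.5, 4.
r(3.25) = 3.859375, r(3.5) = 0.875, r(4) = -8.
Sum = Σ Δt_i · r(t_i).
Sum = -0.88671875.

-0.88671875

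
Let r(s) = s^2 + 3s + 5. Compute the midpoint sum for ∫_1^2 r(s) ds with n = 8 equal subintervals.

11.83203125

Δs = (2 − 1)/8 = 0.125.
Midpoints: 1.0625, 1.1875, 1.3125, 1.4375, 1.5625, 1.6875, 1.8125, 1.9375.
r(1.0625) = 9.31640625, r(1.1875) = 9.97265625, r(1.3125) = 10.66015625, r(1.4375) = 11.37890625, r(1.5625) = 12.12890625, r(1.6875) = 12.91015625, r(1.8125) = 13.72265625, r(1.9375) = 14.56640625.
Sum = Δs · [r(1.0625) + r(1.1875) + r(1.3125) + ...].
Sum = 11.83203125.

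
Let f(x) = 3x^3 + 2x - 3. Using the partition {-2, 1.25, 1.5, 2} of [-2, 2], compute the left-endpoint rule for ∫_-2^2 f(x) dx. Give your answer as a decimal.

-94.34765625

Subinterval widths: 3.25, 0.25, 0.5.
Left endpoints: -2, 1.25, 1.5.
f(-2) = -31, f(1.25) = 5.359375, f(1.5) = 10.125.
Sum = Σ Δx_i · f(x_i).
Sum = -94.34765625.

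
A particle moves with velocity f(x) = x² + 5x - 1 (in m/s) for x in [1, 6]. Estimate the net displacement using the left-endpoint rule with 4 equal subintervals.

Δx = (6 − 1)/4 = 1.25.
Left endpoints: 1, 2.25, 3.5, 4.75.
f(1) = 5, f(2.25) = 15.3125, f(3.5) = 28.75, f(4.75) = 45.3125.
Sum = Δx · [f(1) + f(2.25) + f(3.5) + f(4.75)].
Sum = 117.96875.

117.96875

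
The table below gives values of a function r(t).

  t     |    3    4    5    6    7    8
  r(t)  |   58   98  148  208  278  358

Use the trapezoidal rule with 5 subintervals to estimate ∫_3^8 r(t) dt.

Δt = 1.
T_5 = (1/2)·[58 + 2·98 + 2·148 + 2·208 + 2·278 + 358] = 940.

940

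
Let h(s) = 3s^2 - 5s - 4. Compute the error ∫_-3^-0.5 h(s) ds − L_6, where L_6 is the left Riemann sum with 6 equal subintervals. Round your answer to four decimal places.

Exact integral: ∫_-3^-0.5 h(s) ds = 38.75.
L_6 ≈ 47.039931.
Error ≈ 38.75 − 47.039931 ≈ -8.2899.

-8.2899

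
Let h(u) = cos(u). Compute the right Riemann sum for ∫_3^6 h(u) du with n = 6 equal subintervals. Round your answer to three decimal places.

Δu = (6 − 3)/6 = 0.5.
Right endpoints: 3.5, 4, 4.5, 5, 5.5, 6.
h(3.5) ≈ -0.936, h(4) ≈ -0.654, h(4.5) ≈ -0.211, h(5) ≈ 0.284, h(5.5) ≈ 0.709, h(6) ≈ 0.960.
Sum = Δu · [h(3.5) + h(4) + h(4.5) + ...].
Sum ≈ 0.076.

0.076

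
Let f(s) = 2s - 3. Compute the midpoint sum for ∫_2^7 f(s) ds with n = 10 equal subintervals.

Δs = (7 − 2)/10 = 0.5.
Midpoints: 2.25, 2.75, 3.25, 3.75, 4.25, 4.75, 5.25, 5.75, 6.25, 6.75.
f(2.25) = 1.5, f(2.75) = 2.5, f(3.25) = 3.5, f(3.75) = 4.5, f(4.25) = 5.5, f(4.75) = 6.5, f(5.25) = 7.5, f(5.75) = 8.5, f(6.25) = 9.5, f(6.75) = 10.5.
Sum = Δs · [f(2.25) + f(2.75) + f(3.25) + ...].
Sum = 30.

30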